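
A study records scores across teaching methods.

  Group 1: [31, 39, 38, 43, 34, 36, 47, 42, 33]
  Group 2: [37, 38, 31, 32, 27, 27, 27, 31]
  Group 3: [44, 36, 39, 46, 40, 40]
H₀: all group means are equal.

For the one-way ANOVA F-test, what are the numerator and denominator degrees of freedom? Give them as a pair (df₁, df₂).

k = 3 groups, N = 23 total
df = (k−1, N−k) = (3−1, 23−3) = (2, 20)

degrees of freedom = [2, 20]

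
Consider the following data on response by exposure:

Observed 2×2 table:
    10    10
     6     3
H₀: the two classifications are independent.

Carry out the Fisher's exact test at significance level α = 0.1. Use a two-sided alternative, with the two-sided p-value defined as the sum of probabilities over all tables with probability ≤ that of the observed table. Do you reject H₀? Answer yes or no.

Margins: r₁=20, r₂=9, c₁=16, c₂=13, n=29
p_obs = C(20,10)·C(9,6)/C(29,16); sum pmf over tables with pmf ≤ p_obs
p-value (two-sided) = 0.45427
At α=0.1: p ≥ α → fail to reject H₀

reject H₀: no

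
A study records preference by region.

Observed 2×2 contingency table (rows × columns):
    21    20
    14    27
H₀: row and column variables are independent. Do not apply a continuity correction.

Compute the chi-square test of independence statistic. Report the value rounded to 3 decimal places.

test statistic = 2.443

Row totals [41, 41], col totals [35, 47], n=82
χ² = (21−17.50)²/17.50 + (20−23.50)²/23.50 + (14−17.50)²/17.50 + (27−23.50)²/23.50 = 2.4426
df = 1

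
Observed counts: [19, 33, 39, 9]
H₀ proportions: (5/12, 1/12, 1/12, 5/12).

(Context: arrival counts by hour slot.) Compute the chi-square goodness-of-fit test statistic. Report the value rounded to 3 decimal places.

test statistic = 223.808

n = 100; E_i = n·p_i = [41.67, 8.33, 8.33, 41.67]
χ² = (19−41.67)²/41.67 + (33−8.33)²/8.33 + (39−8.33)²/8.33 + (9−41.67)²/41.67 = 223.8080
df = 3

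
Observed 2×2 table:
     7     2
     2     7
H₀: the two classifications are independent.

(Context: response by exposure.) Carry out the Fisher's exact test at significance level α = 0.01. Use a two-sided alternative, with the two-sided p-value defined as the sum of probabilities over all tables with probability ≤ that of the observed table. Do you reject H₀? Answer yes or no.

Margins: r₁=9, r₂=9, c₁=9, c₂=9, n=18
p_obs = C(9,7)·C(9,2)/C(18,9); sum pmf over tables with pmf ≤ p_obs
p-value (two-sided) = 0.05668
At α=0.01: p ≥ α → fail to reject H₀

reject H₀: no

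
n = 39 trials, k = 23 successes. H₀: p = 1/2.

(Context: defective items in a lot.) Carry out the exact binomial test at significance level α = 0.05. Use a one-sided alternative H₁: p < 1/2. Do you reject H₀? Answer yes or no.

reject H₀: no

Exact binomial: n=39, k=23, p₀=1/2=0.5000
P(X≤23) from Σ C(n,i)·p₀^i·(1−p₀)^(n−i)
p-value (one-sided, H₁ less) = 0.90020
At α=0.05: p ≥ α → fail to reject H₀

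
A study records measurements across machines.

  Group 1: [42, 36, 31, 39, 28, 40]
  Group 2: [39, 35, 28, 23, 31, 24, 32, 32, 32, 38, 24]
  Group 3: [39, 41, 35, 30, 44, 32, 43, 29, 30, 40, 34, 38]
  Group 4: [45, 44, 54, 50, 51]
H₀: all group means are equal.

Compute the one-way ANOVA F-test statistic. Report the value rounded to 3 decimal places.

test statistic = 13.515

Group means [36.00, 30.73, 36.25, 48.80], grand mean 36.265
SSB = Σnᵢ(x̄ᵢ−x̄)² = 1123.386; SSW = ΣΣ(x−x̄ᵢ)² = 831.232
MSB = 1123.386/3 = 374.4619; MSW = 831.232/30 = 27.7077
F = MSB/MSW = 13.5147
df = (3, 30)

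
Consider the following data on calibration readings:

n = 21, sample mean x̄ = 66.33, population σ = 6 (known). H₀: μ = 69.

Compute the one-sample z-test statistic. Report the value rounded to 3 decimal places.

test statistic = -2.039

SE = σ/√n = 6/√21 = 1.3093
z = (x̄−μ₀)/SE = (66.33−69)/1.3093 = -2.0392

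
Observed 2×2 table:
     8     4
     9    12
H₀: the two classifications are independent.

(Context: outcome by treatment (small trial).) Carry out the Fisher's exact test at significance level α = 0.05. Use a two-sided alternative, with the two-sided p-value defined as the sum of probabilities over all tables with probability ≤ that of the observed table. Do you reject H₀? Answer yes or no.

reject H₀: no

Margins: r₁=12, r₂=21, c₁=17, c₂=16, n=33
p_obs = C(12,8)·C(21,9)/C(33,17); sum pmf over tables with pmf ≤ p_obs
p-value (two-sided) = 0.28175
At α=0.05: p ≥ α → fail to reject H₀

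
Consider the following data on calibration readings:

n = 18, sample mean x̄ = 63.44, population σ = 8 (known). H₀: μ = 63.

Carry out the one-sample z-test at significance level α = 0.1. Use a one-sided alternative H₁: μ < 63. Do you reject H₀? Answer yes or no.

reject H₀: no

SE = σ/√n = 8/√18 = 1.8856
z = (x̄−μ₀)/SE = (63.44−63)/1.8856 = 0.2333
p-value (one-sided, H₁ less) = 0.59225
At α=0.1: p ≥ α → fail to reject H₀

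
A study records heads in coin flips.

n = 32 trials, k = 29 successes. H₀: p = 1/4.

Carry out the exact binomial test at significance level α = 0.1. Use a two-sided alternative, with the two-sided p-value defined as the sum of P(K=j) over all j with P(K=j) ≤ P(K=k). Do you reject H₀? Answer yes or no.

reject H₀: yes

Exact binomial: n=32, k=29, p₀=1/4=0.2500
P(X=j) = C(n,j)·p₀^j·(1−p₀)^(n−j); p = Σ P(X=j) over j with P(X=j) ≤ P(X=29)
p-value (two-sided) = 0.00000
At α=0.1: p < α → reject H₀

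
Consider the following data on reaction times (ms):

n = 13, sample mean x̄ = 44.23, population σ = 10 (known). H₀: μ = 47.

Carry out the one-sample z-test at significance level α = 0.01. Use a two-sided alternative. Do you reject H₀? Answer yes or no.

SE = σ/√n = 10/√13 = 2.7735
z = (x̄−μ₀)/SE = (44.23−47)/2.7735 = -0.9987
p-value (two-sided) = 0.31792
At α=0.01: p ≥ α → fail to reject H₀

reject H₀: no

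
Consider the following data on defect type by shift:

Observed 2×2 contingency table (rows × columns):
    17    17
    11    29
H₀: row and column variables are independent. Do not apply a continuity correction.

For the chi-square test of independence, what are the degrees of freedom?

df = (r−1)(c−1) = (2−1)·(2−1) = 1

degrees of freedom = 1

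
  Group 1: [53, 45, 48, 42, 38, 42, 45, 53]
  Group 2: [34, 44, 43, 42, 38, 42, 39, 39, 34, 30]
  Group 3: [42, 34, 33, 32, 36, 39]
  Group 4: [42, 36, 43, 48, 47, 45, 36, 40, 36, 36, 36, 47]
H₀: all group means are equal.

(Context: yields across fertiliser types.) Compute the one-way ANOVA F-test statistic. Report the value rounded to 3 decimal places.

test statistic = 5.625

Group means [45.75, 38.50, 36.00, 41.00], grand mean 40.528
SSB = Σnᵢ(x̄ᵢ−x̄)² = 384.972; SSW = ΣΣ(x−x̄ᵢ)² = 730.000
MSB = 384.972/3 = 128.3241; MSW = 730.000/32 = 22.8125
F = MSB/MSW = 5.6252
df = (3, 32)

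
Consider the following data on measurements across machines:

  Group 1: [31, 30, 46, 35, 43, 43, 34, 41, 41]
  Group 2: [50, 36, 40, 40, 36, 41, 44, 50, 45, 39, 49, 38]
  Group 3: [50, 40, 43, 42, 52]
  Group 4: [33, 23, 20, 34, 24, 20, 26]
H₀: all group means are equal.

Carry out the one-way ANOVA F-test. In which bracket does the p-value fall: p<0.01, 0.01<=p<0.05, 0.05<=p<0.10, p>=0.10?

Group means [38.22, 42.33, 45.40, 25.71], grand mean 38.152
SSB = Σnᵢ(x̄ᵢ−x̄)² = 1555.392; SSW = ΣΣ(x−x̄ᵢ)² = 872.851
MSB = 1555.392/3 = 518.4639; MSW = 872.851/29 = 30.0983
F = MSB/MSW = 17.2257
df = (3, 29)
p-value (upper-tail) = 0.00000
→ bracket: p<0.01

p-value bracket: p<0.01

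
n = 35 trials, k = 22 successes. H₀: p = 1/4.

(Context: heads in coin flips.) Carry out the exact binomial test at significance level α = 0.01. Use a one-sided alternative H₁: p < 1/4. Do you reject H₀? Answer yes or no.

reject H₀: no

Exact binomial: n=35, k=22, p₀=1/4=0.2500
P(X≤22) from Σ C(n,i)·p₀^i·(1−p₀)^(n−i)
p-value (one-sided, H₁ less) = 1.00000
At α=0.01: p ≥ α → fail to reject H₀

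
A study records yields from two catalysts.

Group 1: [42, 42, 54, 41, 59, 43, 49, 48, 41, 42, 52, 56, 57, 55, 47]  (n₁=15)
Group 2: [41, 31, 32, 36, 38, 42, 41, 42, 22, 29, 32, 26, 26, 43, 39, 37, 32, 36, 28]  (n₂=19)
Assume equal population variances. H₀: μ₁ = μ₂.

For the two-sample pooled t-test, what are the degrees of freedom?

df = n₁ + n₂ − 2 = 15 + 19 − 2 = 32

degrees of freedom = 32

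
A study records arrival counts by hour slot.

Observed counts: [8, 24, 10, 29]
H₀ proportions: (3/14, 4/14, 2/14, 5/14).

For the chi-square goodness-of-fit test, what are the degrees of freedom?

df = k − 1 = 4 − 1 = 3

degrees of freedom = 3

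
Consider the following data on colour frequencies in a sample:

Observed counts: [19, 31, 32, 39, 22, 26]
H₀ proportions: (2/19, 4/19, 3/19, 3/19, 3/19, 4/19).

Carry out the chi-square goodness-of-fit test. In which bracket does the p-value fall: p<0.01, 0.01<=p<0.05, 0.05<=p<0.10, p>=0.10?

p-value bracket: 0.05<=p<0.10

n = 169; E_i = n·p_i = [17.79, 35.58, 26.68, 26.68, 26.68, 35.58]
χ² = (19−17.79)²/17.79 + (31−35.58)²/35.58 + (32−26.68)²/26.68 + (39−26.68)²/26.68 + (22−26.68)²/26.68 + (26−35.58)²/35.58 = 10.8161
df = 5
p-value (upper-tail) = 0.05515
→ bracket: 0.05<=p<0.10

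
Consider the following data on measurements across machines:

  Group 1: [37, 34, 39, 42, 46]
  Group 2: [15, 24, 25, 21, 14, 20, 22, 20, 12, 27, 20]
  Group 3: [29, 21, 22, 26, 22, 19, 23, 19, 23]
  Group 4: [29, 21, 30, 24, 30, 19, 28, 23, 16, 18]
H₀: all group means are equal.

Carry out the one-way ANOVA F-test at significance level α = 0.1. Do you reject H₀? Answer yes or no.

reject H₀: yes

Group means [39.60, 20.00, 22.67, 23.80], grand mean 24.571
SSB = Σnᵢ(x̄ᵢ−x̄)² = 1397.771; SSW = ΣΣ(x−x̄ᵢ)² = 634.800
MSB = 1397.771/3 = 465.9238; MSW = 634.800/31 = 20.4774
F = MSB/MSW = 22.7531
df = (3, 31)
p-value (upper-tail) = 0.00000
At α=0.1: p < α → reject H₀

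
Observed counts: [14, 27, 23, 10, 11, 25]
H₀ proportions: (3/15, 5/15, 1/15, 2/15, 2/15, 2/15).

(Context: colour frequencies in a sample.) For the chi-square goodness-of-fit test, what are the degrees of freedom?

df = k − 1 = 6 − 1 = 5

degrees of freedom = 5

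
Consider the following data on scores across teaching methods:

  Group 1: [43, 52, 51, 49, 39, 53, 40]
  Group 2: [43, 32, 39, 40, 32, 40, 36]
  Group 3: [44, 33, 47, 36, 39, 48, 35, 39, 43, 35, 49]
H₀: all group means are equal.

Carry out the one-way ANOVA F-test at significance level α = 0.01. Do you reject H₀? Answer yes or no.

Group means [46.71, 37.43, 40.73], grand mean 41.480
SSB = Σnᵢ(x̄ᵢ−x̄)² = 312.915; SSW = ΣΣ(x−x̄ᵢ)² = 647.325
MSB = 312.915/2 = 156.4577; MSW = 647.325/22 = 29.4238
F = MSB/MSW = 5.3174
df = (2, 22)
p-value (upper-tail) = 0.01307
At α=0.01: p ≥ α → fail to reject H₀

reject H₀: no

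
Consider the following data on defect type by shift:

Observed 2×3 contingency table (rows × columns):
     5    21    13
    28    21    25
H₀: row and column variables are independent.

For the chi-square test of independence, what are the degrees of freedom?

df = (r−1)(c−1) = (2−1)·(3−1) = 2

degrees of freedom = 2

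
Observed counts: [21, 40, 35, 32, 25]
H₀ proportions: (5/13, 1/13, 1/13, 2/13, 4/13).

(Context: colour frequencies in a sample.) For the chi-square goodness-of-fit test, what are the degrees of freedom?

df = k − 1 = 5 − 1 = 4

degrees of freedom = 4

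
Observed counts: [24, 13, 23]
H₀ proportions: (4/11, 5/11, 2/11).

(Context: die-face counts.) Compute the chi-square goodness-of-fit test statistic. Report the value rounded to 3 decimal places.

n = 60; E_i = n·p_i = [21.82, 27.27, 10.91]
χ² = (24−21.82)²/21.82 + (13−27.27)²/27.27 + (23−10.91)²/10.91 = 21.0883
df = 2

test statistic = 21.088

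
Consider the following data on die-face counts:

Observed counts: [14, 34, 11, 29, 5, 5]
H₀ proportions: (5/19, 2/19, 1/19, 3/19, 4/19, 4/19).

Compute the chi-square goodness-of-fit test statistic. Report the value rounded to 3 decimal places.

test statistic = 101.894

n = 98; E_i = n·p_i = [25.79, 10.32, 5.16, 15.47, 20.63, 20.63]
χ² = (14−25.79)²/25.79 + (34−10.32)²/10.32 + (11−5.16)²/5.16 + (29−15.47)²/15.47 + (5−20.63)²/20.63 + (5−20.63)²/20.63 = 101.8942
df = 5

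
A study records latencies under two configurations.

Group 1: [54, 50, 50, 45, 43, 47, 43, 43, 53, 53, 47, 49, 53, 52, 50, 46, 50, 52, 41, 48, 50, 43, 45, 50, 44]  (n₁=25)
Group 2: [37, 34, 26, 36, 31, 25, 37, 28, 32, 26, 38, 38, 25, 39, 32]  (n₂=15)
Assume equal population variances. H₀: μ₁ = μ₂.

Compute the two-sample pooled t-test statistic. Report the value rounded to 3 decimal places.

test statistic = 10.990

x̄₁=48.040, s₁=3.857, n₁=25
x̄₂=32.267, s₂=5.189, n₂=15
s_p² = [24·3.857² + 14·5.189²]/38 = 19.3130
SE = √(s_p²·(1/25+1/15)) = 1.4353
t = (48.040−32.267)/1.4353 = 10.9897
df = 38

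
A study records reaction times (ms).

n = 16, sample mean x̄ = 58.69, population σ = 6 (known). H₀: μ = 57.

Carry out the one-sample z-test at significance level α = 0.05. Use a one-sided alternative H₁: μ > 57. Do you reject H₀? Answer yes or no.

reject H₀: no

SE = σ/√n = 6/√16 = 1.5000
z = (x̄−μ₀)/SE = (58.69−57)/1.5000 = 1.1267
p-value (one-sided, H₁ greater) = 0.12994
At α=0.05: p ≥ α → fail to reject H₀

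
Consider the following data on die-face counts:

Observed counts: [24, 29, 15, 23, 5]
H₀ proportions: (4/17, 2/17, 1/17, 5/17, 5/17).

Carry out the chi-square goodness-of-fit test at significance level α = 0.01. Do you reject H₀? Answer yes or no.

reject H₀: yes

n = 96; E_i = n·p_i = [22.59, 11.29, 5.65, 28.24, 28.24]
χ² = (24−22.59)²/22.59 + (29−11.29)²/11.29 + (15−5.65)²/5.65 + (23−28.24)²/28.24 + (5−28.24)²/28.24 = 63.4281
df = 4
p-value (upper-tail) = 0.00000
At α=0.01: p < α → reject H₀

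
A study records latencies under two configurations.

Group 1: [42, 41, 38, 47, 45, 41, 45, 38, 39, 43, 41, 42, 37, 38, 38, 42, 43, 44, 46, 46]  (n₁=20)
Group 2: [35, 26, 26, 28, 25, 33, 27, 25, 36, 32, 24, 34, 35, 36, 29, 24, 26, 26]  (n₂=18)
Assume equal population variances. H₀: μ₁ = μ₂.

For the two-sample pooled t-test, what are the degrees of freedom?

df = n₁ + n₂ − 2 = 20 + 18 − 2 = 36

degrees of freedom = 36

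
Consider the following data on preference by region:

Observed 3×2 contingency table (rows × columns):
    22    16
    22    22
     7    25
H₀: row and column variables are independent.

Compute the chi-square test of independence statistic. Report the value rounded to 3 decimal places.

test statistic = 9.919

Row totals [38, 44, 32], col totals [51, 63], n=114
χ² = (22−17.00)²/17.00 + (16−21.00)²/21.00 + (22−19.68)²/19.68 + (22−24.32)²/24.32 + (7−14.32)²/14.32 + (25−17.68)²/17.68 = 9.9191
df = 2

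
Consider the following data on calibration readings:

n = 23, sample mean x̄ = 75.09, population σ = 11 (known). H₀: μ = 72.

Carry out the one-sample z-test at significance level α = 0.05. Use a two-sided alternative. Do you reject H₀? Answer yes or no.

reject H₀: no

SE = σ/√n = 11/√23 = 2.2937
z = (x̄−μ₀)/SE = (75.09−72)/2.2937 = 1.3472
p-value (two-sided) = 0.17792
At α=0.05: p ≥ α → fail to reject H₀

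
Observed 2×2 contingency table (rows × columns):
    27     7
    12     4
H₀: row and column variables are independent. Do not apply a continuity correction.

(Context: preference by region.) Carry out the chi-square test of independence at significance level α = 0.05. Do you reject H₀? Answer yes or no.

Row totals [34, 16], col totals [39, 11], n=50
χ² = (27−26.52)²/26.52 + (7−7.48)²/7.48 + (12−12.48)²/12.48 + (4−3.52)²/3.52 = 0.1234
df = 1
p-value (upper-tail) = 0.72537
At α=0.05: p ≥ α → fail to reject H₀

reject H₀: no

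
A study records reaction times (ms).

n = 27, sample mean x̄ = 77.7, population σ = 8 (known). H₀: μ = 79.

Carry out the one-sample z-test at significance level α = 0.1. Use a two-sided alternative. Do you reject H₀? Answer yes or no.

reject H₀: no

SE = σ/√n = 8/√27 = 1.5396
z = (x̄−μ₀)/SE = (77.7−79)/1.5396 = -0.8444
p-value (two-sided) = 0.39846
At α=0.1: p ≥ α → fail to reject H₀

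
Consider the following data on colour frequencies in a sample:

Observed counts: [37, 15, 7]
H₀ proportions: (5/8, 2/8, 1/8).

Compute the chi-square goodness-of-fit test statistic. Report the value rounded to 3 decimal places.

test statistic = 0.024

n = 59; E_i = n·p_i = [36.88, 14.75, 7.38]
χ² = (37−36.88)²/36.88 + (15−14.75)²/14.75 + (7−7.38)²/7.38 = 0.0237
df = 2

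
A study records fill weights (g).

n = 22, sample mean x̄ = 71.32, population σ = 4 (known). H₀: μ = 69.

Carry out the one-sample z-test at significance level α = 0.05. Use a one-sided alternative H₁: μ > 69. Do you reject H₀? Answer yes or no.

SE = σ/√n = 4/√22 = 0.8528
z = (x̄−μ₀)/SE = (71.32−69)/0.8528 = 2.7204
p-value (one-sided, H₁ greater) = 0.00326
At α=0.05: p < α → reject H₀

reject H₀: yes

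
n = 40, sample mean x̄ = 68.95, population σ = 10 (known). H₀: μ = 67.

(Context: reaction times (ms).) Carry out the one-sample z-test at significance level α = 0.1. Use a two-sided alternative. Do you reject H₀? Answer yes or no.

SE = σ/√n = 10/√40 = 1.5811
z = (x̄−μ₀)/SE = (68.95−67)/1.5811 = 1.2333
p-value (two-sided) = 0.21747
At α=0.1: p ≥ α → fail to reject H₀

reject H₀: no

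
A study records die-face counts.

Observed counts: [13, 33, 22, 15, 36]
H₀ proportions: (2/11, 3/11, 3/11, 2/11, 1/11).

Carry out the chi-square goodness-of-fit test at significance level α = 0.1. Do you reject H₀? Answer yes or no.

reject H₀: yes

n = 119; E_i = n·p_i = [21.64, 32.45, 32.45, 21.64, 10.82]
χ² = (13−21.64)²/21.64 + (33−32.45)²/32.45 + (22−32.45)²/32.45 + (15−21.64)²/21.64 + (36−10.82)²/10.82 = 67.4762
df = 4
p-value (upper-tail) = 0.00000
At α=0.1: p < α → reject H₀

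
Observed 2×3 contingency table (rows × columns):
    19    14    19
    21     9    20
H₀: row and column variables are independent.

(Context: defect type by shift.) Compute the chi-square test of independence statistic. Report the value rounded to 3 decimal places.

Row totals [52, 50], col totals [40, 23, 39], n=102
χ² = (19−20.39)²/20.39 + (14−11.73)²/11.73 + (19−19.88)²/19.88 + (21−19.61)²/19.61 + (9−11.27)²/11.27 + (20−19.12)²/19.12 = 1.1738
df = 2

test statistic = 1.174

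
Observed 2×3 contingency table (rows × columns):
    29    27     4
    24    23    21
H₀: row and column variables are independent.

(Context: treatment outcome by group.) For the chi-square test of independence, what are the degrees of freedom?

degrees of freedom = 2

df = (r−1)(c−1) = (2−1)·(3−1) = 2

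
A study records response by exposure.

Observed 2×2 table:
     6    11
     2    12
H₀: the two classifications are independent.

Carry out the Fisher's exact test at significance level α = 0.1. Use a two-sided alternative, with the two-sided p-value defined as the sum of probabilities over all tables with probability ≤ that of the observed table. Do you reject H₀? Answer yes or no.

reject H₀: no

Margins: r₁=17, r₂=14, c₁=8, c₂=23, n=31
p_obs = C(17,6)·C(14,2)/C(31,8); sum pmf over tables with pmf ≤ p_obs
p-value (two-sided) = 0.23991
At α=0.1: p ≥ α → fail to reject H₀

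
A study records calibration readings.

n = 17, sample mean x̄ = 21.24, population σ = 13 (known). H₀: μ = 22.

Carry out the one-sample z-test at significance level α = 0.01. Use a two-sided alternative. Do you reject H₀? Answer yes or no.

SE = σ/√n = 13/√17 = 3.1530
z = (x̄−μ₀)/SE = (21.24−22)/3.1530 = -0.2410
p-value (two-sided) = 0.80952
At α=0.01: p ≥ α → fail to reject H₀

reject H₀: no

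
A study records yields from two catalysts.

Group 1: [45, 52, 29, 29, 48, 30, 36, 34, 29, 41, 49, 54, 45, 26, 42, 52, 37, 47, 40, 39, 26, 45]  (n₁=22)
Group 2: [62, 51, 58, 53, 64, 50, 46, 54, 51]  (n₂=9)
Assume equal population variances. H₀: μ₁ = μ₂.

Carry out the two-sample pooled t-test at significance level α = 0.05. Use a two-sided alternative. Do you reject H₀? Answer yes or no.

reject H₀: yes

x̄₁=39.773, s₁=8.928, n₁=22
x̄₂=54.333, s₂=5.895, n₂=9
s_p² = [21·8.928² + 8·5.895²]/29 = 67.3056
SE = √(s_p²·(1/22+1/9)) = 3.2462
t = (39.773−54.333)/3.2462 = -4.4854
df = 29
p-value (two-sided) = 0.00011
At α=0.05: p < α → reject H₀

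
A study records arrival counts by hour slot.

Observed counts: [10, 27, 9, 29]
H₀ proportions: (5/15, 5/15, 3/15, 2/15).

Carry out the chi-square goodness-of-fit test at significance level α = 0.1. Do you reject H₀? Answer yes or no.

reject H₀: yes

n = 75; E_i = n·p_i = [25.00, 25.00, 15.00, 10.00]
χ² = (10−25.00)²/25.00 + (27−25.00)²/25.00 + (9−15.00)²/15.00 + (29−10.00)²/10.00 = 47.6600
df = 3
p-value (upper-tail) = 0.00000
At α=0.1: p < α → reject H₀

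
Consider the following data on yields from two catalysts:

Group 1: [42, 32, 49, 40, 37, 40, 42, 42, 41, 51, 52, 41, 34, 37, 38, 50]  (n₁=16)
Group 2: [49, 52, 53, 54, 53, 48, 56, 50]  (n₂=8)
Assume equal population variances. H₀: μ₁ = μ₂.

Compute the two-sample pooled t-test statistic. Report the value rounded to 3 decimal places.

x̄₁=41.750, s₁=5.961, n₁=16
x̄₂=51.875, s₂=2.696, n₂=8
s_p² = [15·5.961² + 7·2.696²]/22 = 26.5398
SE = √(s_p²·(1/16+1/8)) = 2.2307
t = (41.750−51.875)/2.2307 = -4.5388
df = 22

test statistic = -4.539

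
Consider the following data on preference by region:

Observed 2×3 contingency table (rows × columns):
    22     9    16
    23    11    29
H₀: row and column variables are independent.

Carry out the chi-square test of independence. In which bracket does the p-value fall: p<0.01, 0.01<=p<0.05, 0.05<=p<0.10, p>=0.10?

Row totals [47, 63], col totals [45, 20, 45], n=110
χ² = (22−19.23)²/19.23 + (9−8.55)²/8.55 + (16−19.23)²/19.23 + (23−25.77)²/25.77 + (11−11.45)²/11.45 + (29−25.77)²/25.77 = 1.6862
df = 2
p-value (upper-tail) = 0.43038
→ bracket: p>=0.10

p-value bracket: p>=0.10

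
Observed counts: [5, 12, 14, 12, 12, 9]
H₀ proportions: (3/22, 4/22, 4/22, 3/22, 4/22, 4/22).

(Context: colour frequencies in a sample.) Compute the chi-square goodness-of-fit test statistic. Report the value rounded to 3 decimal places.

test statistic = 3.919

n = 64; E_i = n·p_i = [8.73, 11.64, 11.64, 8.73, 11.64, 11.64]
χ² = (5−8.73)²/8.73 + (12−11.64)²/11.64 + (14−11.64)²/11.64 + (12−8.73)²/8.73 + (12−11.64)²/11.64 + (9−11.64)²/11.64 = 3.9193
df = 5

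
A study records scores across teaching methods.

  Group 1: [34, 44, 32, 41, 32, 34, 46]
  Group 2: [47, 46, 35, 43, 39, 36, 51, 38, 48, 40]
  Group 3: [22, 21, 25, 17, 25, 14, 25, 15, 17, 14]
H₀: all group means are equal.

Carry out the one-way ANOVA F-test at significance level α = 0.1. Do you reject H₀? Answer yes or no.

Group means [37.57, 42.30, 19.50], grand mean 32.630
SSB = Σnᵢ(x̄ᵢ−x̄)² = 2829.982; SSW = ΣΣ(x−x̄ᵢ)² = 676.314
MSB = 2829.982/2 = 1414.9910; MSW = 676.314/24 = 28.1798
F = MSB/MSW = 50.2130
df = (2, 24)
p-value (upper-tail) = 0.00000
At α=0.1: p < α → reject H₀

reject H₀: yes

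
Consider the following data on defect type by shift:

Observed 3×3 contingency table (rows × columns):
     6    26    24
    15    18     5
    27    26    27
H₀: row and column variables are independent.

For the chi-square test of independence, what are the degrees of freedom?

degrees of freedom = 4

df = (r−1)(c−1) = (3−1)·(3−1) = 4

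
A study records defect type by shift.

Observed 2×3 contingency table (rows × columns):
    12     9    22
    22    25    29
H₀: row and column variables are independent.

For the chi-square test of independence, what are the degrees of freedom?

df = (r−1)(c−1) = (2−1)·(3−1) = 2

degrees of freedom = 2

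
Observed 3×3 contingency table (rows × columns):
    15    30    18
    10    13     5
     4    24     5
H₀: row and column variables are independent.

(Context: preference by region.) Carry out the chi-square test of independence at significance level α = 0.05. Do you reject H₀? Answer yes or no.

Row totals [63, 28, 33], col totals [29, 67, 28], n=124
χ² = (15−14.73)²/14.73 + (30−34.04)²/34.04 + (18−14.23)²/14.23 + (10−6.55)²/6.55 + (13−15.13)²/15.13 + (5−6.32)²/6.32 + (4−7.72)²/7.72 + (24−17.83)²/17.83 + (5−7.45)²/7.45 = 8.6133
df = 4
p-value (upper-tail) = 0.07153
At α=0.05: p ≥ α → fail to reject H₀

reject H₀: no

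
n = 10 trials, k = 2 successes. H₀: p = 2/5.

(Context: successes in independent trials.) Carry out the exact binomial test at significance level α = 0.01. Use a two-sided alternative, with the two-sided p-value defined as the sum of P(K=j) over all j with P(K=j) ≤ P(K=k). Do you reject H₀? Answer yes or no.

Exact binomial: n=10, k=2, p₀=2/5=0.4000
P(X=j) = C(n,j)·p₀^j·(1−p₀)^(n−j); p = Σ P(X=j) over j with P(X=j) ≤ P(X=2)
p-value (two-sided) = 0.33353
At α=0.01: p ≥ α → fail to reject H₀

reject H₀: no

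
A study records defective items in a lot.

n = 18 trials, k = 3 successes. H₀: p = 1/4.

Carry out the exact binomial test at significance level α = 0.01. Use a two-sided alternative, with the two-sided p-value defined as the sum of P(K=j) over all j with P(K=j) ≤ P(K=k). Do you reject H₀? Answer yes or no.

reject H₀: no

Exact binomial: n=18, k=3, p₀=1/4=0.2500
P(X=j) = C(n,j)·p₀^j·(1−p₀)^(n−j); p = Σ P(X=j) over j with P(X=j) ≤ P(X=3)
p-value (two-sided) = 0.58824
At α=0.01: p ≥ α → fail to reject H₀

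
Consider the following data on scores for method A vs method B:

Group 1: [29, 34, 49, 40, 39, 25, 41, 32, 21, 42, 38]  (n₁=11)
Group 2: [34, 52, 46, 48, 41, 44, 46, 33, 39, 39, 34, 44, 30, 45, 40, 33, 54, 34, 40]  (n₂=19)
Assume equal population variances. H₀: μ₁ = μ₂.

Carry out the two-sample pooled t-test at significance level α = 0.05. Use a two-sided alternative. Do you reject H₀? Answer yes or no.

reject H₀: no

x̄₁=35.455, s₁=8.190, n₁=11
x̄₂=40.842, s₂=6.784, n₂=19
s_p² = [10·8.190² + 18·6.784²]/28 = 53.5448
SE = √(s_p²·(1/11+1/19)) = 2.7723
t = (35.455−40.842)/2.7723 = -1.9433
df = 28
p-value (two-sided) = 0.06209
At α=0.05: p ≥ α → fail to reject H₀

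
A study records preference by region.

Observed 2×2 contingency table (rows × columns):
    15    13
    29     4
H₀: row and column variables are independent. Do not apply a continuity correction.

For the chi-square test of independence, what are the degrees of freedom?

df = (r−1)(c−1) = (2−1)·(2−1) = 1

degrees of freedom = 1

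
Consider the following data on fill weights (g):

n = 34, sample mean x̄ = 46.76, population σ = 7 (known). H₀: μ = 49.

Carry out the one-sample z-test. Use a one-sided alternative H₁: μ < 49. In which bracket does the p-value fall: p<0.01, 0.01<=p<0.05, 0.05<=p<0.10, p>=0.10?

p-value bracket: 0.01<=p<0.05

SE = σ/√n = 7/√34 = 1.2005
z = (x̄−μ₀)/SE = (46.76−49)/1.2005 = -1.8659
p-value (one-sided, H₁ less) = 0.03103
→ bracket: 0.01<=p<0.05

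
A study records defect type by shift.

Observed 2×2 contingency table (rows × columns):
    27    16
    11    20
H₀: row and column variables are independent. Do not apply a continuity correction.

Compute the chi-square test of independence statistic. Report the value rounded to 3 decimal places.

test statistic = 5.377

Row totals [43, 31], col totals [38, 36], n=74
χ² = (27−22.08)²/22.08 + (16−20.92)²/20.92 + (11−15.92)²/15.92 + (20−15.08)²/15.08 = 5.3767
df = 1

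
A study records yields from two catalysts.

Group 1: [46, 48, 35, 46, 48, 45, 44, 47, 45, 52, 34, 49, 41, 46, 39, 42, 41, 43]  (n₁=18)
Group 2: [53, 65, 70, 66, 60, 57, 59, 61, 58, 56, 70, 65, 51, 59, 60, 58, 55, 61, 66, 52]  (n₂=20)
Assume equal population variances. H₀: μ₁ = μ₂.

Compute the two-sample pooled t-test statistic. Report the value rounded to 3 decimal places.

test statistic = -9.676

x̄₁=43.944, s₁=4.684, n₁=18
x̄₂=60.100, s₂=5.515, n₂=20
s_p² = [17·4.684² + 19·5.515²]/36 = 26.4096
SE = √(s_p²·(1/18+1/20)) = 1.6696
t = (43.944−60.100)/1.6696 = -9.6761
df = 36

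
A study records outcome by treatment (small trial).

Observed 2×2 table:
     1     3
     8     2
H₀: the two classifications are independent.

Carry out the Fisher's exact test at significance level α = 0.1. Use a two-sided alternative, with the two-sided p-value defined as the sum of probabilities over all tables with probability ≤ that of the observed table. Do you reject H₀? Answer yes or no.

Margins: r₁=4, r₂=10, c₁=9, c₂=5, n=14
p_obs = C(4,1)·C(10,8)/C(14,9); sum pmf over tables with pmf ≤ p_obs
p-value (two-sided) = 0.09491
At α=0.1: p < α → reject H₀

reject H₀: yes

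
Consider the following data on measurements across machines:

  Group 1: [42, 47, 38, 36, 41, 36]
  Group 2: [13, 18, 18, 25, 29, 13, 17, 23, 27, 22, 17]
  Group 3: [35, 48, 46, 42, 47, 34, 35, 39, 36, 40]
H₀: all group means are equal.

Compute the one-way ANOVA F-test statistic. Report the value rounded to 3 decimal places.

test statistic = 48.825

Group means [40.00, 20.18, 40.20], grand mean 32.000
SSB = Σnᵢ(x̄ᵢ−x̄)² = 2592.764; SSW = ΣΣ(x−x̄ᵢ)² = 637.236
MSB = 2592.764/2 = 1296.3818; MSW = 637.236/24 = 26.5515
F = MSB/MSW = 48.8252
df = (2, 24)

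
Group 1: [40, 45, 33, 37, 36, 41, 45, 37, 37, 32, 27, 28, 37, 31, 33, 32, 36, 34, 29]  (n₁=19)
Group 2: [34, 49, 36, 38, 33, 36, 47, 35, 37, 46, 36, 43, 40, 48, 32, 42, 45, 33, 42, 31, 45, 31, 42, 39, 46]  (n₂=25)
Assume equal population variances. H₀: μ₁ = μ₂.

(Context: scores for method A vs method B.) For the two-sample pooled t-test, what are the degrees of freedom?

degrees of freedom = 42

df = n₁ + n₂ − 2 = 19 + 25 − 2 = 42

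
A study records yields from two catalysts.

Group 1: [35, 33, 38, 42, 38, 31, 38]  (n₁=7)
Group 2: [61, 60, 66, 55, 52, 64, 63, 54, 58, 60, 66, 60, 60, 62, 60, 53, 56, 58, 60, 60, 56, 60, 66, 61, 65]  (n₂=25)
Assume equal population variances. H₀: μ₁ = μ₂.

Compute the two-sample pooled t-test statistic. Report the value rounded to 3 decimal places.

x̄₁=36.429, s₁=3.690, n₁=7
x̄₂=59.840, s₂=3.965, n₂=25
s_p² = [6·3.690² + 24·3.965²]/30 = 15.3025
SE = √(s_p²·(1/7+1/25)) = 1.6728
t = (36.429−59.840)/1.6728 = -13.9956
df = 30

test statistic = -13.996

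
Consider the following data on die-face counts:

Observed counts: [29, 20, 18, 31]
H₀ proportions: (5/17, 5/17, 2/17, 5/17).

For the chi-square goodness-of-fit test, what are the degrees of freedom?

df = k − 1 = 4 − 1 = 3

degrees of freedom = 3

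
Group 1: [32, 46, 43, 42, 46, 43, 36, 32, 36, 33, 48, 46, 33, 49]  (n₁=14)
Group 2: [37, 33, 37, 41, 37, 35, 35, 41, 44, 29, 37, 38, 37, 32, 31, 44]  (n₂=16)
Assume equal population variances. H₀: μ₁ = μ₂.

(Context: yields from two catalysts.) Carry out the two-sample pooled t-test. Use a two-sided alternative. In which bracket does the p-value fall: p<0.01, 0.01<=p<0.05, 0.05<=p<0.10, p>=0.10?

p-value bracket: 0.05<=p<0.10

x̄₁=40.357, s₁=6.392, n₁=14
x̄₂=36.750, s₂=4.313, n₂=16
s_p² = [13·6.392² + 15·4.313²]/28 = 28.9362
SE = √(s_p²·(1/14+1/16)) = 1.9686
t = (40.357−36.750)/1.9686 = 1.8323
df = 28
p-value (two-sided) = 0.07756
→ bracket: 0.05<=p<0.10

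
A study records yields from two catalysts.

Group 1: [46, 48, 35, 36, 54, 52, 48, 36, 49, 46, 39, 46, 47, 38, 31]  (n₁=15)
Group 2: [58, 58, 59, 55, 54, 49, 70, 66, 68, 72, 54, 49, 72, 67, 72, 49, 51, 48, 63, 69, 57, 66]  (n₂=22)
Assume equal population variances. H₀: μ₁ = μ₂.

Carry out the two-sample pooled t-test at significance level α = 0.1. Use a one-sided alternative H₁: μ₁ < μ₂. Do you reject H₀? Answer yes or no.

x̄₁=43.400, s₁=6.947, n₁=15
x̄₂=60.273, s₂=8.475, n₂=22
s_p² = [14·6.947² + 21·8.475²]/35 = 62.3990
SE = √(s_p²·(1/15+1/22)) = 2.6450
t = (43.400−60.273)/2.6450 = -6.3790
df = 35
p-value (one-sided, H₁ less) = 0.00000
At α=0.1: p < α → reject H₀

reject H₀: yes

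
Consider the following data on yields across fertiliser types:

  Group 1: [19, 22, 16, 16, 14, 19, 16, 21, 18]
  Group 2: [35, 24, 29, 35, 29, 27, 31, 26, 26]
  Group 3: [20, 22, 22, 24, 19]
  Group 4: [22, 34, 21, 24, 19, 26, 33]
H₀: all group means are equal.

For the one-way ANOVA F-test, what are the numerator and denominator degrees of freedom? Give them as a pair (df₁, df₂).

k = 4 groups, N = 30 total
df = (k−1, N−k) = (4−1, 30−4) = (3, 26)

degrees of freedom = [3, 26]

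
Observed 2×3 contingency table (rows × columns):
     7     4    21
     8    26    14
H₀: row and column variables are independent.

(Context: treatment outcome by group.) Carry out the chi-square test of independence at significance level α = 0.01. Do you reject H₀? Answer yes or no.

Row totals [32, 48], col totals [15, 30, 35], n=80
χ² = (7−6.00)²/6.00 + (4−12.00)²/12.00 + (21−14.00)²/14.00 + (8−9.00)²/9.00 + (26−18.00)²/18.00 + (14−21.00)²/21.00 = 15.0000
df = 2
p-value (upper-tail) = 0.00055
At α=0.01: p < α → reject H₀

reject H₀: yes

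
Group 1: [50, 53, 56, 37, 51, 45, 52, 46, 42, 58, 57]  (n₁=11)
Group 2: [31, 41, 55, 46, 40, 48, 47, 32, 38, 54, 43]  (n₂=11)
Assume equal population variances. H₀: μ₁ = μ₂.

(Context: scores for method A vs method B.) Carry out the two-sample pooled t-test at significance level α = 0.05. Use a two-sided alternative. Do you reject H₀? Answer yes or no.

x̄₁=49.727, s₁=6.604, n₁=11
x̄₂=43.182, s₂=7.859, n₂=11
s_p² = [10·6.604² + 10·7.859²]/20 = 52.6909
SE = √(s_p²·(1/11+1/11)) = 3.0952
t = (49.727−43.182)/3.0952 = 2.1147
df = 20
p-value (two-sided) = 0.04720
At α=0.05: p < α → reject H₀

reject H₀: yes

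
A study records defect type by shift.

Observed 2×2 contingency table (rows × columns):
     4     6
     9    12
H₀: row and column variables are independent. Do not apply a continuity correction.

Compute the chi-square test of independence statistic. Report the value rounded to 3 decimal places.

test statistic = 0.023

Row totals [10, 21], col totals [13, 18], n=31
χ² = (4−4.19)²/4.19 + (6−5.81)²/5.81 + (9−8.81)²/8.81 + (12−12.19)²/12.19 = 0.0227
df = 1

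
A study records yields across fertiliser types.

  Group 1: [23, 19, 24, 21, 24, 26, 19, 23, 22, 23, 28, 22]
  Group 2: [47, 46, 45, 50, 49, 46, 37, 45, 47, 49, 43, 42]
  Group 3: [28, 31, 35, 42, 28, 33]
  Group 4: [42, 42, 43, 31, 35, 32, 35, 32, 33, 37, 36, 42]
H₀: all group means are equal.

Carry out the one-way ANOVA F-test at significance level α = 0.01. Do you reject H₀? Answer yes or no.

Group means [22.83, 45.50, 32.83, 36.67], grand mean 34.690
SSB = Σnᵢ(x̄ᵢ−x̄)² = 3156.810; SSW = ΣΣ(x−x̄ᵢ)² = 574.167
MSB = 3156.810/3 = 1052.2698; MSW = 574.167/38 = 15.1096
F = MSB/MSW = 69.6422
df = (3, 38)
p-value (upper-tail) = 0.00000
At α=0.01: p < α → reject H₀

reject H₀: yes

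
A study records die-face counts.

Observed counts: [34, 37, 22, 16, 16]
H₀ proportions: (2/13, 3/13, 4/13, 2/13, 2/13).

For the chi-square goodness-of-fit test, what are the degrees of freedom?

degrees of freedom = 4

df = k − 1 = 5 − 1 = 4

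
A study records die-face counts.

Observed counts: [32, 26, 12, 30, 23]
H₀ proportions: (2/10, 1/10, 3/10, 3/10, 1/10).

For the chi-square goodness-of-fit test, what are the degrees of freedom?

degrees of freedom = 4

df = k − 1 = 5 − 1 = 4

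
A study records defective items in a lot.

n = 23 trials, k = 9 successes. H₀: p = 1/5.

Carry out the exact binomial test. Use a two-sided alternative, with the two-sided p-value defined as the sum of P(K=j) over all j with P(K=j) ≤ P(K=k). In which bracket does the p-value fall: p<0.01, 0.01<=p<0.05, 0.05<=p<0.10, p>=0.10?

p-value bracket: 0.01<=p<0.05

Exact binomial: n=23, k=9, p₀=1/5=0.2000
P(X=j) = C(n,j)·p₀^j·(1−p₀)^(n−j); p = Σ P(X=j) over j with P(X=j) ≤ P(X=9)
p-value (two-sided) = 0.03325
→ bracket: 0.01<=p<0.05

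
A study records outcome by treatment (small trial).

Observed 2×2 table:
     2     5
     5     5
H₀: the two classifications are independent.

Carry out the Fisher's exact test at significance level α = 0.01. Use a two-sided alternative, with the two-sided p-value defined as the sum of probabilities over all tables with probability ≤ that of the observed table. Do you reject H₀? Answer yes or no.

reject H₀: no

Margins: r₁=7, r₂=10, c₁=7, c₂=10, n=17
p_obs = C(7,2)·C(10,5)/C(17,7); sum pmf over tables with pmf ≤ p_obs
p-value (two-sided) = 0.62207
At α=0.01: p ≥ α → fail to reject H₀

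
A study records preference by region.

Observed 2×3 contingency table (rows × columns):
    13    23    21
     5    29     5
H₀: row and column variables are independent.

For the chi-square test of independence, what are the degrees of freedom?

degrees of freedom = 2

df = (r−1)(c−1) = (2−1)·(3−1) = 2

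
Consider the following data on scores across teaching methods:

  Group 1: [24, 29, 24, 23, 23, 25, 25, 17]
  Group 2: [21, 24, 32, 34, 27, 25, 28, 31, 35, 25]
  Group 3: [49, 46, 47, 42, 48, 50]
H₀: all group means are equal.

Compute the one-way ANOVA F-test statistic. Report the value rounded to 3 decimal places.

Group means [23.75, 28.20, 47.00], grand mean 31.417
SSB = Σnᵢ(x̄ᵢ−x̄)² = 2030.733; SSW = ΣΣ(x−x̄ᵢ)² = 311.100
MSB = 2030.733/2 = 1015.3667; MSW = 311.100/21 = 14.8143
F = MSB/MSW = 68.5397
df = (2, 21)

test statistic = 68.540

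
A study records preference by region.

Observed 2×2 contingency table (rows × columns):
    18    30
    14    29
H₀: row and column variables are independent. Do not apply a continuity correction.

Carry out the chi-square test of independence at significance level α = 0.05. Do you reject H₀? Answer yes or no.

reject H₀: no

Row totals [48, 43], col totals [32, 59], n=91
χ² = (18−16.88)²/16.88 + (30−31.12)²/31.12 + (14−15.12)²/15.12 + (29−27.88)²/27.88 = 0.2430
df = 1
p-value (upper-tail) = 0.62208
At α=0.05: p ≥ α → fail to reject H₀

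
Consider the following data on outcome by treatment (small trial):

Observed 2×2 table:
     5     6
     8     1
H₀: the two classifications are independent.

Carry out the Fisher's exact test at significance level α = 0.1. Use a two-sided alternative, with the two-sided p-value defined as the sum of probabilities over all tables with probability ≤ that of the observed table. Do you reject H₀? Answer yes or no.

reject H₀: yes

Margins: r₁=11, r₂=9, c₁=13, c₂=7, n=20
p_obs = C(11,5)·C(9,8)/C(20,13); sum pmf over tables with pmf ≤ p_obs
p-value (two-sided) = 0.07028
At α=0.1: p < α → reject H₀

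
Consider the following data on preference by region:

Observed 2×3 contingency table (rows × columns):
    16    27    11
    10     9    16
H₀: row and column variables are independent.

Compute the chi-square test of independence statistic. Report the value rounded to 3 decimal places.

Row totals [54, 35], col totals [26, 36, 27], n=89
χ² = (16−15.78)²/15.78 + (27−21.84)²/21.84 + (11−16.38)²/16.38 + (10−10.22)²/10.22 + (9−14.16)²/14.16 + (16−10.62)²/10.62 = 7.6008
df = 2

test statistic = 7.601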